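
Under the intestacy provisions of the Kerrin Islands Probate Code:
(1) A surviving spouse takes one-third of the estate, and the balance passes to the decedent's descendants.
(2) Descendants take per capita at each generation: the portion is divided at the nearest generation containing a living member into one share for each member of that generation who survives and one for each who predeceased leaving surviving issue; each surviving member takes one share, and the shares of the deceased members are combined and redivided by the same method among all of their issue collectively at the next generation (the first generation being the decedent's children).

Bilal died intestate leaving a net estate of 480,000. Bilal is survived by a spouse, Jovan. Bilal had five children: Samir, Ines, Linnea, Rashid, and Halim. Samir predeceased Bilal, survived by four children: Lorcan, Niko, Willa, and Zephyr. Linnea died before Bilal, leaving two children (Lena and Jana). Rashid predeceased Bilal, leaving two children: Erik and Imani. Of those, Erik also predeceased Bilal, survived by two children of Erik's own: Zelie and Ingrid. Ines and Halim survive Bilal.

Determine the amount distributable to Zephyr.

Jovan takes one-third of 480,000 = 160,000. The remaining 320,000 passes to the descendants.
The descendants' portion (320,000) is divided at the children's generation into 5 shares of 64,000. Ines and Halim each take 64,000. The 3 shares of the deceased (Samir, Linnea, and Rashid) are combined into a pool of 192,000.
That pool (192,000) is divided at the grandchildren's generation into 8 shares of 24,000. Lorcan, Niko, Willa, Zephyr, Lena, Jana, and Imani each take 24,000. The remaining share for the deceased Erik (24,000) is carried to the next generation.
That pool (24,000) is divided at the great-grandchildren's generation equally among Zelie and Ingrid: 12,000 each.

Zephyr receives 24,000.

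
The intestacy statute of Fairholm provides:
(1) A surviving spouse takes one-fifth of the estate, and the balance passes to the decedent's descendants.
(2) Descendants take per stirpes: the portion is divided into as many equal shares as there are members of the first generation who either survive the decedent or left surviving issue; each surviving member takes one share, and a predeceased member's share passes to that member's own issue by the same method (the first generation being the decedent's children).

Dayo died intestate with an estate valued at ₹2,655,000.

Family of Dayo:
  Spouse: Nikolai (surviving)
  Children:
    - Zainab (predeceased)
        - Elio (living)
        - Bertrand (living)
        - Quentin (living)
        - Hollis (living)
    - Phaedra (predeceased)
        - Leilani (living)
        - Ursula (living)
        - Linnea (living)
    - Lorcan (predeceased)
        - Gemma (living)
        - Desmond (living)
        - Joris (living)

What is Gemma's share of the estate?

Gemma receives ₹236,000.

Nikolai takes one-fifth of ₹2,655,000 = ₹531,000. The remaining ₹2,124,000 passes to the descendants.
The descendants' portion (₹2,124,000) is divided into 3 shares of ₹708,000: Zainab's ₹708,000 share passes to Zainab's issue; Phaedra's ₹708,000 share passes to Phaedra's issue; Lorcan's ₹708,000 share passes to Lorcan's issue.
Zainab's share (₹708,000) is divided into 4 shares of ₹177,000: Elio, Bertrand, Quentin, and Hollis each take ₹177,000.
Phaedra's share (₹708,000) is divided into 3 shares of ₹236,000: Leilani, Ursula, and Linnea each take ₹236,000.
Lorcan's share (₹708,000) is divided into 3 shares of ₹236,000: Gemma, Desmond, and Joris each take ₹236,000.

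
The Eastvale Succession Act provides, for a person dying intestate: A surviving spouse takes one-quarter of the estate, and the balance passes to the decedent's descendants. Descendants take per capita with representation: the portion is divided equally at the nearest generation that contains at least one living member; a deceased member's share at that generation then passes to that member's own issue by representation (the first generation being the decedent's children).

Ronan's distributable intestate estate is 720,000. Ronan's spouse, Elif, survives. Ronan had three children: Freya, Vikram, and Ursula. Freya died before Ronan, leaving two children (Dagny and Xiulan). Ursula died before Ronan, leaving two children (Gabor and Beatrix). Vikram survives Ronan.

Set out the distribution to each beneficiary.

Elif: 180,000; Dagny: 90,000; Xiulan: 90,000; Vikram: 180,000; Gabor: 90,000; Beatrix: 90,000

Elif takes one-quarter of 720,000 = 180,000. The remaining 540,000 passes to the descendants.
The descendants' portion (540,000) is divided into 3 shares of 180,000: Vikram takes 180,000; Freya's 180,000 share passes to Freya's issue; Ursula's 180,000 share passes to Ursula's issue.
Freya's share (180,000) is divided into 2 shares of 90,000: Dagny and Xiulan each take 90,000.
Ursula's share (180,000) is divided into 2 shares of 90,000: Gabor and Beatrix each take 90,000.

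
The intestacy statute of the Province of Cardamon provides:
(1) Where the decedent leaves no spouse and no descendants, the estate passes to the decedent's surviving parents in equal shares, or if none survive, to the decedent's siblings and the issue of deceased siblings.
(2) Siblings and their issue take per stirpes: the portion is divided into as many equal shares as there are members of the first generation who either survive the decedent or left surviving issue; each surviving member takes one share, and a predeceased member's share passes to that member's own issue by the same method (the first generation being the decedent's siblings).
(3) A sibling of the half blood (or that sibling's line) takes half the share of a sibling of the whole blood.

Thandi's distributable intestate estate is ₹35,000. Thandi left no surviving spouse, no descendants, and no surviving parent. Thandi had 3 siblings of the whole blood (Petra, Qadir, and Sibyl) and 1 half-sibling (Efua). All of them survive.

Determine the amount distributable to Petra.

Petra receives ₹10,000.

The entire ₹35,000 passes to the siblings and their issue.
Counting each half-blood sibling's line as half a unit, there are 7/2 units in ₹35,000, so one unit is ₹10,000. Whole-blood lines (Petra, Qadir, and Sibyl) take ₹10,000 each; half-blood lines (Efua) take ₹5,000 each.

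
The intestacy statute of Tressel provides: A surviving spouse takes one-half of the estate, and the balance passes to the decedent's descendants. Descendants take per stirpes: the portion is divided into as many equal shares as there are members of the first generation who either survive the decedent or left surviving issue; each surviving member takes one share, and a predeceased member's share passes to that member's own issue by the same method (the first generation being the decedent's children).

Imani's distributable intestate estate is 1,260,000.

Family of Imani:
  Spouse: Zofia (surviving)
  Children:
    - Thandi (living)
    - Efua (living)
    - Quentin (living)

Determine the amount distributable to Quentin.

Quentin receives 210,000.

Zofia takes one-half of 1,260,000 = 630,000. The remaining 630,000 passes to the descendants.
The descendants' portion (630,000) is divided into 3 shares of 210,000: Thandi, Efua, and Quentin each take 210,000.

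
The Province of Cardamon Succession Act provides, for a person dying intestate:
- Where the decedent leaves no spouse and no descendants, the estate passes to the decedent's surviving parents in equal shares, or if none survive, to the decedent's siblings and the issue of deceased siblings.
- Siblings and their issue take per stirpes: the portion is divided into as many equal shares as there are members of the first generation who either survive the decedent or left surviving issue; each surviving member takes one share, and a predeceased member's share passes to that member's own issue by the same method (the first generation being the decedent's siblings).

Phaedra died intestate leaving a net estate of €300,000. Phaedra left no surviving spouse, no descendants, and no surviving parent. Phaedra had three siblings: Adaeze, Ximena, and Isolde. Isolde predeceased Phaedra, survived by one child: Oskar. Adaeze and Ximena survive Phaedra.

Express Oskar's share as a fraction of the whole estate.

Oskar receives 1/3 of the estate.

The entire €300,000 passes to the siblings and their issue.
That amount (€300,000) is divided into 3 shares of €100,000: Adaeze and Ximena each take €100,000; Isolde's €100,000 share passes to Isolde's issue.
Isolde's share (€100,000) passes entirely to Oskar.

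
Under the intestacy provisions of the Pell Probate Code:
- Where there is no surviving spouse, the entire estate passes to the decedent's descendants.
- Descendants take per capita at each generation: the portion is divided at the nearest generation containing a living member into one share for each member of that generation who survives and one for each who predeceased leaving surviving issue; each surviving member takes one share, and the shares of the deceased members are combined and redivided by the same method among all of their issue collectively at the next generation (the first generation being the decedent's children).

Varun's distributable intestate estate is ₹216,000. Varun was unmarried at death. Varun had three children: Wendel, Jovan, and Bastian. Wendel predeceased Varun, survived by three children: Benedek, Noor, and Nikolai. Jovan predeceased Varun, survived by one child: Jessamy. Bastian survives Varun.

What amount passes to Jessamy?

The entire ₹216,000 passes to the descendants.
That amount (₹216,000) is divided at the children's generation into 3 shares of ₹72,000. Bastian takes ₹72,000. The 2 shares of the deceased (Wendel and Jovan) are combined into a pool of ₹144,000.
That pool (₹144,000) is divided at the grandchildren's generation equally among Benedek, Noor, Nikolai, and Jessamy: ₹36,000 each.

Jessamy receives ₹36,000.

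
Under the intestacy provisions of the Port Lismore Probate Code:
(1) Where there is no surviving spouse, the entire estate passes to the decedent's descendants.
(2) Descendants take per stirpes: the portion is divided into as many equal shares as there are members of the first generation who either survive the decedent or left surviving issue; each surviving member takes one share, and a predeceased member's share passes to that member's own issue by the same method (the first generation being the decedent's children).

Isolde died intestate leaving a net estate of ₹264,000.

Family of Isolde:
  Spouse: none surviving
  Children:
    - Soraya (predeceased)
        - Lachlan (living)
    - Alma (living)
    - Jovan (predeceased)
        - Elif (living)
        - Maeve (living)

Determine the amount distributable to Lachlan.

Lachlan receives ₹88,000.

The entire ₹264,000 passes to the descendants.
That amount (₹264,000) is divided into 3 shares of ₹88,000: Alma takes ₹88,000; Soraya's ₹88,000 share passes to Soraya's issue; Jovan's ₹88,000 share passes to Jovan's issue.
Soraya's share (₹88,000) passes entirely to Lachlan.
Jovan's share (₹88,000) is divided into 2 shares of ₹44,000: Elif and Maeve each take ₹44,000.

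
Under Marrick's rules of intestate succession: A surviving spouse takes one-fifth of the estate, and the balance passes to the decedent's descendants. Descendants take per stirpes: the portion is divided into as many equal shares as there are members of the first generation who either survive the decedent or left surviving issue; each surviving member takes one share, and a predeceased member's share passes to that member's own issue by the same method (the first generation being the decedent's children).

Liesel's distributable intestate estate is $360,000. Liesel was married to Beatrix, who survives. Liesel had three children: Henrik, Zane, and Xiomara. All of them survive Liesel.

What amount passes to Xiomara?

Beatrix takes one-fifth of $360,000 = $72,000. The remaining $288,000 passes to the descendants.
The descendants' portion ($288,000) is divided into 3 shares of $96,000: Henrik, Zane, and Xiomara each take $96,000.

Xiomara receives $96,000.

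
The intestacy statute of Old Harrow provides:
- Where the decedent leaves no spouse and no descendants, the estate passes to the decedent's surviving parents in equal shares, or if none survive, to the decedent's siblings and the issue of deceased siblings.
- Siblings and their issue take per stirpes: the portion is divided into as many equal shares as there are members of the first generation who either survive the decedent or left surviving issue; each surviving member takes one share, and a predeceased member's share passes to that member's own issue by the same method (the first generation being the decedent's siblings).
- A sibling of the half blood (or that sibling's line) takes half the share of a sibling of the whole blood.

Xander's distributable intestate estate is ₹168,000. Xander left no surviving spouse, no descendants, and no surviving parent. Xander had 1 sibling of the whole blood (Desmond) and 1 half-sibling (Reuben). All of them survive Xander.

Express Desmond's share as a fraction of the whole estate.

Desmond receives 2/3 of the estate.

The entire ₹168,000 passes to the siblings and their issue.
Counting each half-blood sibling's line as half a unit, there are 3/2 units in ₹168,000, so one unit is ₹112,000. Whole-blood lines (Desmond) take ₹112,000 each; half-blood lines (Reuben) take ₹56,000 each.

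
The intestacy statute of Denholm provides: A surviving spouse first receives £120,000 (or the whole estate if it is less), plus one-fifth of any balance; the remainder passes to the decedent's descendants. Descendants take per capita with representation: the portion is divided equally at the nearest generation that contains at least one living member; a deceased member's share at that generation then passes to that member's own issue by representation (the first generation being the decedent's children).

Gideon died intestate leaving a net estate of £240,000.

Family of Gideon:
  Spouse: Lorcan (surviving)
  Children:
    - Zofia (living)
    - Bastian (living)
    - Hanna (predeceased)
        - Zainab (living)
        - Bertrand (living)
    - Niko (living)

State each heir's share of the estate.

Lorcan first takes £120,000, leaving a balance of £120,000. Lorcan then takes one-fifth of the balance (£24,000), for a total of £144,000. The remaining £96,000 passes to the descendants.
The descendants' portion (£96,000) is divided into 4 shares of £24,000: Zofia, Bastian, and Niko each take £24,000; Hanna's £24,000 share passes to Hanna's issue.
Hanna's share (£24,000) is divided into 2 shares of £12,000: Zainab and Bertrand each take £12,000.

Lorcan: £144,000; Zofia: £24,000; Bastian: £24,000; Zainab: £12,000; Bertrand: £12,000; Niko: £24,000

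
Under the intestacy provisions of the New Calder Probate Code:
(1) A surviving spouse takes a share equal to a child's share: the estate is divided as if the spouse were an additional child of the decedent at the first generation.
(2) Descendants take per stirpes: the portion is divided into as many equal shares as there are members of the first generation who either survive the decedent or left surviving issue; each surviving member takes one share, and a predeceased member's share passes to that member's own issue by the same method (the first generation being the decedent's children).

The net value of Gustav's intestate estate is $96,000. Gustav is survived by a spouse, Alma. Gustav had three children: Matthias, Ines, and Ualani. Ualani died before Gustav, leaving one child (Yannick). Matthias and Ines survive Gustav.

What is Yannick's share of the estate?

Yannick receives $24,000.

The spouse counts as an additional share at the children's level, so there are 4 primary shares of $24,000. Alma takes one such share ($24,000).
The children's combined portion ($72,000) is divided into 3 shares of $24,000: Matthias and Ines each take $24,000; Ualani's $24,000 share passes to Ualani's issue.
Ualani's share ($24,000) passes entirely to Yannick.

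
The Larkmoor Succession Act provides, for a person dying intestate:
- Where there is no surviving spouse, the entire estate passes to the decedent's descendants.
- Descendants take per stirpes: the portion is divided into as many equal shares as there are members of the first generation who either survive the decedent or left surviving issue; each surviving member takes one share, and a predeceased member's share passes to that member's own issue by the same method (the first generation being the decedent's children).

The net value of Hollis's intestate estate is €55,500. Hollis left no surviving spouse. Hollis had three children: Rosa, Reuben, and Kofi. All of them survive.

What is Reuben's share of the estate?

The entire €55,500 passes to the descendants.
That amount (€55,500) is divided into 3 shares of €18,500: Rosa, Reuben, and Kofi each take €18,500.

Reuben receives €18,500.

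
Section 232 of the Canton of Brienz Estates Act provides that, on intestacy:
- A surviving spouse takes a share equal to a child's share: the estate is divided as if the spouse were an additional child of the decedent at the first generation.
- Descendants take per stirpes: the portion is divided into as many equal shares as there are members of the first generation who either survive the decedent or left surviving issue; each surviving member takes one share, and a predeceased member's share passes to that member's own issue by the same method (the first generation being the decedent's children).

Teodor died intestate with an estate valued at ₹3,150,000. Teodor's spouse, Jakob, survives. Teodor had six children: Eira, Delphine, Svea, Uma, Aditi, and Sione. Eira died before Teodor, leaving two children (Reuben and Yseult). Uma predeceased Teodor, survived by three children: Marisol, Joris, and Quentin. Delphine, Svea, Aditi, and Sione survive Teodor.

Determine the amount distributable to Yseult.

Yseult receives ₹225,000.

The spouse counts as an additional share at the children's level, so there are 7 primary shares of ₹450,000. Jakob takes one such share (₹450,000).
The children's combined portion (₹2,700,000) is divided into 6 shares of ₹450,000: Delphine, Svea, Aditi, and Sione each take ₹450,000; Eira's ₹450,000 share passes to Eira's issue; Uma's ₹450,000 share passes to Uma's issue.
Eira's share (₹450,000) is divided into 2 shares of ₹225,000: Reuben and Yseult each take ₹225,000.
Uma's share (₹450,000) is divided into 3 shares of ₹150,000: Marisol, Joris, and Quentin each take ₹150,000.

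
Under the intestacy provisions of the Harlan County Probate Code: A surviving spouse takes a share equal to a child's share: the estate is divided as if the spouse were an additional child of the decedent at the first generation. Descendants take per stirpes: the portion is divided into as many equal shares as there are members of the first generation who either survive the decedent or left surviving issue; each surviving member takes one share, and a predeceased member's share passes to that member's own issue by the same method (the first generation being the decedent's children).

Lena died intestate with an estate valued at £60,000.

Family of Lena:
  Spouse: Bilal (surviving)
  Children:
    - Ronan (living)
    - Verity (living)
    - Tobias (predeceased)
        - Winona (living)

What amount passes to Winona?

Winona receives £15,000.

The spouse counts as an additional share at the children's level, so there are 4 primary shares of £15,000. Bilal takes one such share (£15,000).
The children's combined portion (£45,000) is divided into 3 shares of £15,000: Ronan and Verity each take £15,000; Tobias's £15,000 share passes to Tobias's issue.
Tobias's share (£15,000) passes entirely to Winona.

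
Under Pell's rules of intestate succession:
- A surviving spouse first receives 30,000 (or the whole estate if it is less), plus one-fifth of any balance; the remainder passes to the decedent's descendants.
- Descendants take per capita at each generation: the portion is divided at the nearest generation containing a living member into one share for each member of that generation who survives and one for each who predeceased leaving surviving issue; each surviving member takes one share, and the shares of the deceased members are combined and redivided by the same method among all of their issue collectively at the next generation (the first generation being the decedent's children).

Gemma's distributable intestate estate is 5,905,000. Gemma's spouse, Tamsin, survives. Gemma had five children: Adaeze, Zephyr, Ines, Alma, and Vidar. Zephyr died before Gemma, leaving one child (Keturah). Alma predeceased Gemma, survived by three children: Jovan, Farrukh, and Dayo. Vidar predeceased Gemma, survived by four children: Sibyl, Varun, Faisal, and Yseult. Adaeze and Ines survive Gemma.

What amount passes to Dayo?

Tamsin first takes 30,000, leaving a balance of 5,875,000. Tamsin then takes one-fifth of the balance (1,175,000), for a total of 1,205,000. The remaining 4,700,000 passes to the descendants.
The descendants' portion (4,700,000) is divided at the children's generation into 5 shares of 940,000. Adaeze and Ines each take 940,000. The 3 shares of the deceased (Zephyr, Alma, and Vidar) are combined into a pool of 2,820,000.
That pool (2,820,000) is divided at the grandchildren's generation equally among Keturah, Jovan, Farrukh, Dayo, Sibyl, Varun, Faisal, and Yseult: 352,500 each.

Dayo receives 352,500.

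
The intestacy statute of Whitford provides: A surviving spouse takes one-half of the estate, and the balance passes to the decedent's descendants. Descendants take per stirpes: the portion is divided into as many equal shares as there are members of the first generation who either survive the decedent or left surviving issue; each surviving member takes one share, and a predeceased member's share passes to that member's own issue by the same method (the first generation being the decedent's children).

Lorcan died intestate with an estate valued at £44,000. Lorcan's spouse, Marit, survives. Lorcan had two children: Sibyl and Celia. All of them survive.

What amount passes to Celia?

Celia receives £11,000.

Marit takes one-half of £44,000 = £22,000. The remaining £22,000 passes to the descendants.
The descendants' portion (£22,000) is divided into 2 shares of £11,000: Sibyl and Celia each take £11,000.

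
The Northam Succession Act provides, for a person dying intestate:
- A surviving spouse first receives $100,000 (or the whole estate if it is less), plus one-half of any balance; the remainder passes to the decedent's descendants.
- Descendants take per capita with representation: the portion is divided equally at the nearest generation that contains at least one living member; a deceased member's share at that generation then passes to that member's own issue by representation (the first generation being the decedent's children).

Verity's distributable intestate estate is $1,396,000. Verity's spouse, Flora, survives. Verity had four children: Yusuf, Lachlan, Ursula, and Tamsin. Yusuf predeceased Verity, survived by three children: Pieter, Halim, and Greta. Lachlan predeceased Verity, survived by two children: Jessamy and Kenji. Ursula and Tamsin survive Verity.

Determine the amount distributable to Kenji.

Kenji receives $81,000.

Flora first takes $100,000, leaving a balance of $1,296,000. Flora then takes one-half of the balance ($648,000), for a total of $748,000. The remaining $648,000 passes to the descendants.
The descendants' portion ($648,000) is divided into 4 shares of $162,000: Ursula and Tamsin each take $162,000; Yusuf's $162,000 share passes to Yusuf's issue; Lachlan's $162,000 share passes to Lachlan's issue.
Yusuf's share ($162,000) is divided into 3 shares of $54,000: Pieter, Halim, and Greta each take $54,000.
Lachlan's share ($162,000) is divided into 2 shares of $81,000: Jessamy and Kenji each take $81,000.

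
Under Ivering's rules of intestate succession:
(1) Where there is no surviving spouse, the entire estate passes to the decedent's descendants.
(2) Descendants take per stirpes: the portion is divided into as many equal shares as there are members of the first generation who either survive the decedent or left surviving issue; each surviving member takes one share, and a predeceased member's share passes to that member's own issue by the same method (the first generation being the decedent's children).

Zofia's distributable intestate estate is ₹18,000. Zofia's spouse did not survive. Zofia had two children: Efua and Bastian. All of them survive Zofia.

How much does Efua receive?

Efua receives ₹9,000.

The entire ₹18,000 passes to the descendants.
That amount (₹18,000) is divided into 2 shares of ₹9,000: Efua and Bastian each take ₹9,000.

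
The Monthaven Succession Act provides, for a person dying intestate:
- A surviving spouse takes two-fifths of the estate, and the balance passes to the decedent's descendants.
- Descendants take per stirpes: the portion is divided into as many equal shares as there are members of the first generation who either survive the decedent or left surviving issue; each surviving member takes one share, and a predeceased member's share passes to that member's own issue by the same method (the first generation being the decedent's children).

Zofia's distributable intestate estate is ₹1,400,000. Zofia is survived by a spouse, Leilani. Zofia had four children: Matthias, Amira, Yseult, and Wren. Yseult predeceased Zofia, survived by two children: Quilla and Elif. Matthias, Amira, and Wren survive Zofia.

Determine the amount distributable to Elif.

Leilani takes two-fifths of ₹1,400,000 = ₹560,000. The remaining ₹840,000 passes to the descendants.
The descendants' portion (₹840,000) is divided into 4 shares of ₹210,000: Matthias, Amira, and Wren each take ₹210,000; Yseult's ₹210,000 share passes to Yseult's issue.
Yseult's share (₹210,000) is divided into 2 shares of ₹105,000: Quilla and Elif each take ₹105,000.

Elif receives ₹105,000.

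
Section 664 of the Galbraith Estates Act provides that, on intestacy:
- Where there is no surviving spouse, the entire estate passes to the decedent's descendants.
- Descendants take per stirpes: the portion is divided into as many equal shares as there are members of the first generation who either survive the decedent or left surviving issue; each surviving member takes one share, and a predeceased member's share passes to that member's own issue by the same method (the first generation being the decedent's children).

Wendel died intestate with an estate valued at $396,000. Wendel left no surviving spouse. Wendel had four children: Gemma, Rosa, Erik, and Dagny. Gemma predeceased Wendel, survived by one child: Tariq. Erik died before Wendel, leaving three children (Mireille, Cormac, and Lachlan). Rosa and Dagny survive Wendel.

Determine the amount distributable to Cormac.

Cormac receives $33,000.

The entire $396,000 passes to the descendants.
That amount ($396,000) is divided into 4 shares of $99,000: Rosa and Dagny each take $99,000; Gemma's $99,000 share passes to Gemma's issue; Erik's $99,000 share passes to Erik's issue.
Gemma's share ($99,000) passes entirely to Tariq.
Erik's share ($99,000) is divided into 3 shares of $33,000: Mireille, Cormac, and Lachlan each take $33,000.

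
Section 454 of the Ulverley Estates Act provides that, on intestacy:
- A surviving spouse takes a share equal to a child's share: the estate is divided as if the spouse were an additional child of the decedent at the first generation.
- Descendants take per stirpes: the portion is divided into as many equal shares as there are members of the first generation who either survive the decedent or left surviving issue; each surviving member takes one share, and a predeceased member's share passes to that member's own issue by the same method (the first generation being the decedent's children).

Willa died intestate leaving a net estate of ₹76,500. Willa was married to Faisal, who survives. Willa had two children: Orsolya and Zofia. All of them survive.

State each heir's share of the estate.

Faisal: ₹25,500; Orsolya: ₹25,500; Zofia: ₹25,500

The spouse counts as an additional share at the children's level, so there are 3 primary shares of ₹25,500. Faisal takes one such share (₹25,500).
The children's combined portion (₹51,000) is divided into 2 shares of ₹25,500: Orsolya and Zofia each take ₹25,500.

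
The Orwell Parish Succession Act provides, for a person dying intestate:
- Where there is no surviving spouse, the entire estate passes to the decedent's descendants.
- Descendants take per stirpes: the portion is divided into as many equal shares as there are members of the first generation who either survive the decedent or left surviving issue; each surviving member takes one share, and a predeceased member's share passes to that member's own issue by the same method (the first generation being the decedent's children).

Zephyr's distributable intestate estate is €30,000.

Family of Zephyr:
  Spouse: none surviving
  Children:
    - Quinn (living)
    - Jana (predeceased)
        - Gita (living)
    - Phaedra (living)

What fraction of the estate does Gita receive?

The entire €30,000 passes to the descendants.
That amount (€30,000) is divided into 3 shares of €10,000: Quinn and Phaedra each take €10,000; Jana's €10,000 share passes to Jana's issue.
Jana's share (€10,000) passes entirely to Gita.

Gita receives 1/3 of the estate.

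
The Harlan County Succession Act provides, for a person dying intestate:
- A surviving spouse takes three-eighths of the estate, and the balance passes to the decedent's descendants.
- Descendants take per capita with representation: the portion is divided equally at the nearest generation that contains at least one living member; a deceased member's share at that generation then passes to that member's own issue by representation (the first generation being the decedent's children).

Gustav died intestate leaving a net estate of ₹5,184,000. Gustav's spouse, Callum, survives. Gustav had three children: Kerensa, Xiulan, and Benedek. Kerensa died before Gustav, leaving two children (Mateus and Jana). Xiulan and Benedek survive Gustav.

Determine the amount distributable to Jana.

Callum takes three-eighths of ₹5,184,000 = ₹1,944,000. The remaining ₹3,240,000 passes to the descendants.
The descendants' portion (₹3,240,000) is divided into 3 shares of ₹1,080,000: Xiulan and Benedek each take ₹1,080,000; Kerensa's ₹1,080,000 share passes to Kerensa's issue.
Kerensa's share (₹1,080,000) is divided into 2 shares of ₹540,000: Mateus and Jana each take ₹540,000.

Jana receives ₹540,000.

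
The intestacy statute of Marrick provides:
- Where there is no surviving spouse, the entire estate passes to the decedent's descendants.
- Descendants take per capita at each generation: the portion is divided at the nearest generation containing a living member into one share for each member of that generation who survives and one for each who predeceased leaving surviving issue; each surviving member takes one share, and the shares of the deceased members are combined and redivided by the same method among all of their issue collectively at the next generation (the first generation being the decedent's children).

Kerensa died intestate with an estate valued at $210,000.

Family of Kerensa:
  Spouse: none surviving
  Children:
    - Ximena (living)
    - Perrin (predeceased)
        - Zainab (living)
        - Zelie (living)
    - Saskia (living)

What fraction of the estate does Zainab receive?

The entire $210,000 passes to the descendants.
That amount ($210,000) is divided at the children's generation into 3 shares of $70,000. Ximena and Saskia each take $70,000. The remaining share for the deceased Perrin ($70,000) is carried to the next generation.
That pool ($70,000) is divided at the grandchildren's generation equally among Zainab and Zelie: $35,000 each.

Zainab receives 1/6 of the estate.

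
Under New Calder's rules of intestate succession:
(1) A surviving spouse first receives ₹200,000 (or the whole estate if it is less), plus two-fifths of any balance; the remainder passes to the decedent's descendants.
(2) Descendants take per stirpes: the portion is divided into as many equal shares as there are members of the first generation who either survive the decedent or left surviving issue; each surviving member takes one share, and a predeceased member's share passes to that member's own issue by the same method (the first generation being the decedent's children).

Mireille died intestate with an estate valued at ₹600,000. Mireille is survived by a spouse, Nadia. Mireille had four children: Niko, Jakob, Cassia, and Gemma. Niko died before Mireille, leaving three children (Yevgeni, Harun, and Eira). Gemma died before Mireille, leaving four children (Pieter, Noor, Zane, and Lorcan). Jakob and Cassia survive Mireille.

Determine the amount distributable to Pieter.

Pieter receives ₹15,000.

Nadia first takes ₹200,000, leaving a balance of ₹400,000. Nadia then takes two-fifths of the balance (₹160,000), for a total of ₹360,000. The remaining ₹240,000 passes to the descendants.
The descendants' portion (₹240,000) is divided into 4 shares of ₹60,000: Jakob and Cassia each take ₹60,000; Niko's ₹60,000 share passes to Niko's issue; Gemma's ₹60,000 share passes to Gemma's issue.
Niko's share (₹60,000) is divided into 3 shares of ₹20,000: Yevgeni, Harun, and Eira each take ₹20,000.
Gemma's share (₹60,000) is divided into 4 shares of ₹15,000: Pieter, Noor, Zane, and Lorcan each take ₹15,000.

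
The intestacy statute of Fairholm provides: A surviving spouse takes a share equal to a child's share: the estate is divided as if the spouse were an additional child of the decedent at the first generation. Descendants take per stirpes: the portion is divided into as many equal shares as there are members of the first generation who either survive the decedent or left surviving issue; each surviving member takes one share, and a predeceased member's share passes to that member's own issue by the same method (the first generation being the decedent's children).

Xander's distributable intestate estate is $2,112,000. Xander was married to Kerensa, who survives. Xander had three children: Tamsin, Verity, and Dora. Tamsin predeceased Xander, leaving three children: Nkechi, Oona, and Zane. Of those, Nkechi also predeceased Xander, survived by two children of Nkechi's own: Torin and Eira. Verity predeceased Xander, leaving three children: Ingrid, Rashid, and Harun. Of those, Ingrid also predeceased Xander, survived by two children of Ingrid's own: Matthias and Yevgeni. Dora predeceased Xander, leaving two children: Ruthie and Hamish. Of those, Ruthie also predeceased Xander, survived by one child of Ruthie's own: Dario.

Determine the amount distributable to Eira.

Eira receives $88,000.

The spouse counts as an additional share at the children's level, so there are 4 primary shares of $528,000. Kerensa takes one such share ($528,000).
The children's combined portion ($1,584,000) is divided into 3 shares of $528,000: Tamsin's $528,000 share passes to Tamsin's issue; Verity's $528,000 share passes to Verity's issue; Dora's $528,000 share passes to Dora's issue.
Tamsin's share ($528,000) is divided into 3 shares of $176,000: Oona and Zane each take $176,000; Nkechi's $176,000 share passes to Nkechi's issue.
Nkechi's share ($176,000) is divided into 2 shares of $88,000: Torin and Eira each take $88,000.
Verity's share ($528,000) is divided into 3 shares of $176,000: Rashid and Harun each take $176,000; Ingrid's $176,000 share passes to Ingrid's issue.
Ingrid's share ($176,000) is divided into 2 shares of $88,000: Matthias and Yevgeni each take $88,000.
Dora's share ($528,000) is divided into 2 shares of $264,000: Hamish takes $264,000; Ruthie's $264,000 share passes to Ruthie's issue.
Ruthie's share ($264,000) passes entirely to Dario.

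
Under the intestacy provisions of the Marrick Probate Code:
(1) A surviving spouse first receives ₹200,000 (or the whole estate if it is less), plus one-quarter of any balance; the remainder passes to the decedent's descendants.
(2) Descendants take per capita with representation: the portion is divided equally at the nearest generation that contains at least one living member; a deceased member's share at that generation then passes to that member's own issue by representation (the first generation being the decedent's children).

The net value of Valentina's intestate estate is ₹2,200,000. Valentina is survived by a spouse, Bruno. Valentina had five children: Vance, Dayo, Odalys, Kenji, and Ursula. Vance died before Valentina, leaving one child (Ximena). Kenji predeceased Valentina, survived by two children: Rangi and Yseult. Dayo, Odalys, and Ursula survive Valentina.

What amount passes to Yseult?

Bruno first takes ₹200,000, leaving a balance of ₹2,000,000. Bruno then takes one-quarter of the balance (₹500,000), for a total of ₹700,000. The remaining ₹1,500,000 passes to the descendants.
The descendants' portion (₹1,500,000) is divided into 5 shares of ₹300,000: Dayo, Odalys, and Ursula each take ₹300,000; Vance's ₹300,000 share passes to Vance's issue; Kenji's ₹300,000 share passes to Kenji's issue.
Vance's share (₹300,000) passes entirely to Ximena.
Kenji's share (₹300,000) is divided into 2 shares of ₹150,000: Rangi and Yseult each take ₹150,000.

Yseult receives ₹150,000.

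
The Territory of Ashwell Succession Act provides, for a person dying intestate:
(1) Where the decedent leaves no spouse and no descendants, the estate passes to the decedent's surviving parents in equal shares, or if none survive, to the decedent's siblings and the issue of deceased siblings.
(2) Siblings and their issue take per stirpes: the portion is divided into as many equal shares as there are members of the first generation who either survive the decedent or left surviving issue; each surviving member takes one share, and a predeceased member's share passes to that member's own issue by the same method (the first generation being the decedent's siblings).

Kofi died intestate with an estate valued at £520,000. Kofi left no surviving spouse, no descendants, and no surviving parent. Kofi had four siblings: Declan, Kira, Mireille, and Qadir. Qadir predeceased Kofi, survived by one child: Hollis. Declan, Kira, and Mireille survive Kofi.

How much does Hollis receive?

Hollis receives £130,000.

The entire £520,000 passes to the siblings and their issue.
That amount (£520,000) is divided into 4 shares of £130,000: Declan, Kira, and Mireille each take £130,000; Qadir's £130,000 share passes to Qadir's issue.
Qadir's share (£130,000) passes entirely to Hollis.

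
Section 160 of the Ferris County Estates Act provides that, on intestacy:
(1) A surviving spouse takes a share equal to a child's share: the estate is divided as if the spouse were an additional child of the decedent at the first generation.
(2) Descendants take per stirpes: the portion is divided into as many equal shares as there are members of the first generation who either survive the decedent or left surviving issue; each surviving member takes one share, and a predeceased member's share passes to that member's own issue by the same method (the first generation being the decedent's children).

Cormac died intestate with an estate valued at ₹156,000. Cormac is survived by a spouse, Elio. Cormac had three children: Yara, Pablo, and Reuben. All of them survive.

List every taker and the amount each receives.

The spouse counts as an additional share at the children's level, so there are 4 primary shares of ₹39,000. Elio takes one such share (₹39,000).
The children's combined portion (₹117,000) is divided into 3 shares of ₹39,000: Yara, Pablo, and Reuben each take ₹39,000.

Elio: ₹39,000; Yara: ₹39,000; Pablo: ₹39,000; Reuben: ₹39,000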